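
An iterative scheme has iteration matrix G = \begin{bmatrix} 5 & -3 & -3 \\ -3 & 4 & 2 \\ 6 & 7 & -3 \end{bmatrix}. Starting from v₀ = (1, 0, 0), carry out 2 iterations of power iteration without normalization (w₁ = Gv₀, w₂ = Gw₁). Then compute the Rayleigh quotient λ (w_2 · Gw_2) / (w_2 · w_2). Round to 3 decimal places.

λ ≈ 7.402

w1 = Gv₀ = (5·1 + (-3)·0 + (-3)·0; (-3)·1 + 4·0 + 2·0; 6·1 + 7·0 + (-3)·0) = (5, -3, 6)
w2 = Gw1 = (5·5 + (-3)·(-3) + (-3)·6; (-3)·5 + 4·(-3) + 2·6; 6·5 + 7·(-3) + (-3)·6) = (16, -15, -9)
Gw2 = (152, -126, 18)
w2·Gw2 = 16·152 + (-15)·(-126) + (-9)·18 = 4160; w2·w2 = 16·16 + (-15)·(-15) + (-9)·(-9) = 562
λ ≈ 4160/562 = 7.402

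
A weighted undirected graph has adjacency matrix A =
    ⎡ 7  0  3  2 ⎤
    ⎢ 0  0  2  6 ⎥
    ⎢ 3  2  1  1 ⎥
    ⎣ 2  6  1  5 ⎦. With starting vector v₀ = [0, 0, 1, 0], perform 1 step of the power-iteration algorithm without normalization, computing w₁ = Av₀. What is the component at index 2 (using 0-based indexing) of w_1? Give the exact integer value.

1

w1 = Av₀ = (3, 2, 1, 1)
The requested component of w1 is 1.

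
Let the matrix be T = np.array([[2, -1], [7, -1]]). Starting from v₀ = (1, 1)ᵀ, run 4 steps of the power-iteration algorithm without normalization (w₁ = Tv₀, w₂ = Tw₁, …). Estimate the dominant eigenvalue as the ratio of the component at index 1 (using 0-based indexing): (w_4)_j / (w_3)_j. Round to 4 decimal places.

λ ≈ 1.1724

w1 = Tv₀ = (2·1 + (-1)·1; 7·1 + (-1)·1) = (1, 6)
w2 = Tw1 = (2·1 + (-1)·6; 7·1 + (-1)·6) = (-4, 1)
w3 = Tw2 = (-9, -29)
w4 = Tw3 = (11, -34)
Ratio at component: -34 / -29 = 1.1724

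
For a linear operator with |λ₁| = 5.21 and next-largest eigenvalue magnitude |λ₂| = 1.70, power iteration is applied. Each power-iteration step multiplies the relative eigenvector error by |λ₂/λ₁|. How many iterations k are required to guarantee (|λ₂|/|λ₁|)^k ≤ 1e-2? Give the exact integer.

5

|λ₂/λ₁| = 1.70/5.21 = 0.32630
Need k ≥ ln(1e-2) / ln(0.32630) = -4.6052 / -1.1200 ≈ 4.112
Smallest integer k satisfying the bound: 5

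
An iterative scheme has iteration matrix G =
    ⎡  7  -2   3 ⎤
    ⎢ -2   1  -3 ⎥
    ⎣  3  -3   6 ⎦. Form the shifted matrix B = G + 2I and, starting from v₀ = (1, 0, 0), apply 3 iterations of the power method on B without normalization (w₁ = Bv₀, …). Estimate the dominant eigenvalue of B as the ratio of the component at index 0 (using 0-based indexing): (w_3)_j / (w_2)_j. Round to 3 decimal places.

B = G + 2I has rows (9, -2, 3); (-2, 3, -3); (3, -3, 8)
w1 = Bv₀ = (9·1 + (-2)·0 + 3·0; (-2)·1 + 3·0 + (-3)·0; 3·1 + (-3)·0 + 8·0) = (9, -2, 3)
w2 = Bw1 = (9·9 + (-2)·(-2) + 3·3; (-2)·9 + 3·(-2) + (-3)·3; 3·9 + (-3)·(-2) + 8·3) = (94, -33, 57)
w3 = Bw2 = (1083, -458, 837)
Ratio: 1083/94 = 11.521

11.521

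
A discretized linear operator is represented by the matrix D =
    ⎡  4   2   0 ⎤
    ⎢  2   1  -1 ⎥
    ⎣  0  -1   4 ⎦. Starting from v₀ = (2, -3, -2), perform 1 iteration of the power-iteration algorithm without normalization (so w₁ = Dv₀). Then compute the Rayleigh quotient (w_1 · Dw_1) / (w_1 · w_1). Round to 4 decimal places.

w1 = Dv₀ = (2, 3, -5)
Dw1 = (14, 12, -23)
w1·Dw1 = 2·14 + 3·12 + (-5)·(-23) = 179; w1·w1 = 2·2 + 3·3 + (-5)·(-5) = 38
λ ≈ 179/38 = 4.7105

λ ≈ 4.7105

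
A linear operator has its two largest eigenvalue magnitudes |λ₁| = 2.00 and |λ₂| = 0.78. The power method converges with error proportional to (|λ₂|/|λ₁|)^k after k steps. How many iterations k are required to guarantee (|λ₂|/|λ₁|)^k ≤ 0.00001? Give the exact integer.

13

|λ₂/λ₁| = 0.78/2.00 = 0.39000
Need k ≥ ln(0.00001) / ln(0.39000) = -11.5129 / -0.9416 ≈ 12.227
Smallest integer k satisfying the bound: 13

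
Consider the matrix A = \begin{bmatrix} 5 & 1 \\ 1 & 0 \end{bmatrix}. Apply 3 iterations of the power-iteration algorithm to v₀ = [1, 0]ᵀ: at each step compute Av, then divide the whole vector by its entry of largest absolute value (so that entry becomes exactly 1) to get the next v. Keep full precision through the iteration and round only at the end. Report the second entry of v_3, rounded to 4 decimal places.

0.1926

Av0 = (5.00000, 1.00000); divide by 5.00000 → v1 = (1.00000, 0.20000)
Av1 = (5.20000, 1.00000); divide by 5.20000 → v2 = (1.00000, 0.19231)
Av2 = (5.19231, 1.00000); divide by 5.19231 → v3 = (1.00000, 0.19259)
Requested entry of v3: 26/135 = 0.1926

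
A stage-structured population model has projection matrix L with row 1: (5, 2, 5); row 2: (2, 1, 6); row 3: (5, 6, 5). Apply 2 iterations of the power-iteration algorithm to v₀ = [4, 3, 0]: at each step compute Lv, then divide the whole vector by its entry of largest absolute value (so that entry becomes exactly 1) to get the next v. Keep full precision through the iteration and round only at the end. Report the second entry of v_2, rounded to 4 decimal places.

Lv0 = (26.00000, 11.00000, 38.00000); divide by 38.00000 → v1 = (0.68421, 0.28947, 1.00000)
Lv1 = (9.00000, 7.65789, 10.15789); divide by 10.15789 → v2 = (0.88601, 0.75389, 1.00000)
Requested entry of v2: 291/386 = 0.7539

0.7539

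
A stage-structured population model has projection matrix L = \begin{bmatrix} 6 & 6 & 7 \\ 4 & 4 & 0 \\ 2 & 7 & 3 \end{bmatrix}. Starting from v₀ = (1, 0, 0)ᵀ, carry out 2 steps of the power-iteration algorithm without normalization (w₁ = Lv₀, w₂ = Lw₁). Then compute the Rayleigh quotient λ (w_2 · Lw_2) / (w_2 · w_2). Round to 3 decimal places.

12.916

w1 = Lv₀ = (6·1 + 6·0 + 7·0; 4·1 + 4·0 + 0·0; 2·1 + 7·0 + 3·0) = (6, 4, 2)
w2 = Lw1 = (6·6 + 6·4 + 7·2; 4·6 + 4·4 + 0·2; 2·6 + 7·4 + 3·2) = (74, 40, 46)
Lw2 = (1006, 456, 566)
w2·Lw2 = 74·1006 + 40·456 + 46·566 = 118720; w2·w2 = 74·74 + 40·40 + 46·46 = 9192
λ ≈ 118720/9192 = 12.916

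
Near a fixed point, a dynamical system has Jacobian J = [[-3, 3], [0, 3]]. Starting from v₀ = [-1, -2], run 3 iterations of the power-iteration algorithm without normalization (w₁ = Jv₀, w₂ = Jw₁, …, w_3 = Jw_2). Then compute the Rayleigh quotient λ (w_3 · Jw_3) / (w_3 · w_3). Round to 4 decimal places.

λ ≈ 3.0000

w1 = Jv₀ = ((-3)·(-1) + 3·(-2); 0·(-1) + 3·(-2)) = (-3, -6)
w2 = Jw1 = ((-3)·(-3) + 3·(-6); 0·(-3) + 3·(-6)) = (-9, -18)
w3 = Jw2 = (-27, -54)
Jw3 = (-81, -162)
w3·Jw3 = (-27)·(-81) + (-54)·(-162) = 10935; w3·w3 = (-27)·(-27) + (-54)·(-54) = 3645
λ ≈ 10935/3645 = 3.0000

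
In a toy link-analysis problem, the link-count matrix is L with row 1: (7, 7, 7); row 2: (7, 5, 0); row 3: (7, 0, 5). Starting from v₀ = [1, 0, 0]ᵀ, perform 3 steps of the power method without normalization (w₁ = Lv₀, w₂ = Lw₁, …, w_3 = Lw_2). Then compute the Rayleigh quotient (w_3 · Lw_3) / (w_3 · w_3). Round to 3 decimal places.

w1 = Lv₀ = (7·1 + 7·0 + 7·0; 7·1 + 5·0 + 0·0; 7·1 + 0·0 + 5·0) = (7, 7, 7)
w2 = Lw1 = (7·7 + 7·7 + 7·7; 7·7 + 5·7 + 0·7; 7·7 + 0·7 + 5·7) = (147, 84, 84)
w3 = Lw2 = (2205, 1449, 1449)
Lw3 = (35721, 22680, 22680)
w3·Lw3 = 2205·35721 + 1449·22680 + 1449·22680 = 144491445; w3·w3 = 2205·2205 + 1449·1449 + 1449·1449 = 9061227
λ ≈ 144491445/9061227 = 15.946

λ ≈ 15.946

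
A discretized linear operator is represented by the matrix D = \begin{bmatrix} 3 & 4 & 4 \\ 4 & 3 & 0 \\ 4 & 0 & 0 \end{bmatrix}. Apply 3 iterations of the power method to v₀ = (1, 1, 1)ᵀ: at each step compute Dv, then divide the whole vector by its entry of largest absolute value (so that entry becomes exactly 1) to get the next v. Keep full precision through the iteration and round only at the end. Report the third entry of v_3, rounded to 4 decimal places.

Dv0 = (11.00000, 7.00000, 4.00000); divide by 11.00000 → v1 = (1.00000, 0.63636, 0.36364)
Dv1 = (7.00000, 5.90909, 4.00000); divide by 7.00000 → v2 = (1.00000, 0.84416, 0.57143)
Dv2 = (8.66234, 6.53247, 4.00000); divide by 8.66234 → v3 = (1.00000, 0.75412, 0.46177)
Requested entry of v3: 308/667 = 0.4618

0.4618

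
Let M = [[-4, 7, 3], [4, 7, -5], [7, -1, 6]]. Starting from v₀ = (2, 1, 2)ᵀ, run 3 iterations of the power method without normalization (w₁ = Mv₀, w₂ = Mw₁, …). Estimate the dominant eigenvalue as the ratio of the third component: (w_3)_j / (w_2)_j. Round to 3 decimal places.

w1 = Mv₀ = (5, 5, 25)
w2 = Mw1 = (90, -70, 180)
w3 = Mw2 = (-310, -1030, 1780)
Ratio at component: 1780 / 180 = 9.889

9.889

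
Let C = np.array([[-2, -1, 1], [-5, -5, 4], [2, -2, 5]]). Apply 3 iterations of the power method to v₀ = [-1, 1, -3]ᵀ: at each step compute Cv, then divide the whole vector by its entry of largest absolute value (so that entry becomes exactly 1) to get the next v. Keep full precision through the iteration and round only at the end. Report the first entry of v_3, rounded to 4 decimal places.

0.1707

Cv0 = (-2.00000, -12.00000, -19.00000); divide by -19.00000 → v1 = (0.10526, 0.63158, 1.00000)
Cv1 = (0.15789, 0.31579, 3.94737); divide by 3.94737 → v2 = (0.04000, 0.08000, 1.00000)
Cv2 = (0.84000, 3.40000, 4.92000); divide by 4.92000 → v3 = (0.17073, 0.69106, 1.00000)
Requested entry of v3: -63/-369 = 0.1707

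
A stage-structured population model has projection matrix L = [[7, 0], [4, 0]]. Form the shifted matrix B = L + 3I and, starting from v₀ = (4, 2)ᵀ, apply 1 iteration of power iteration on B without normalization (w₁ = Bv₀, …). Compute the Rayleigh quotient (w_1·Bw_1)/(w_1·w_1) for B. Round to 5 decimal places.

B = L + 3I has rows (10, 0); (4, 3)
w1 = Bv₀ = (10·4 + 0·2; 4·4 + 3·2) = (40, 22)
Bw1 = (400, 226)
w1·Bw1 = 20972; w1·w1 = 2084; μ ≈ 20972/2084 = 10.06334

μ ≈ 10.06334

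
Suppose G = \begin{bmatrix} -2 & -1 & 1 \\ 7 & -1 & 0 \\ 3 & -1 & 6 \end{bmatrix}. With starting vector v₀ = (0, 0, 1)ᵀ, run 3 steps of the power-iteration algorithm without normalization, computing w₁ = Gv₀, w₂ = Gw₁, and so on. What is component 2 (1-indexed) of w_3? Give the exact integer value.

21

w1 = Gv₀ = ((-2)·0 + (-1)·0 + 1·1; 7·0 + (-1)·0 + 0·1; 3·0 + (-1)·0 + 6·1) = (1, 0, 6)
w2 = Gw1 = ((-2)·1 + (-1)·0 + 1·6; 7·1 + (-1)·0 + 0·6; 3·1 + (-1)·0 + 6·6) = (4, 7, 39)
w3 = Gw2 = (24, 21, 239)
The requested component of w3 is 21.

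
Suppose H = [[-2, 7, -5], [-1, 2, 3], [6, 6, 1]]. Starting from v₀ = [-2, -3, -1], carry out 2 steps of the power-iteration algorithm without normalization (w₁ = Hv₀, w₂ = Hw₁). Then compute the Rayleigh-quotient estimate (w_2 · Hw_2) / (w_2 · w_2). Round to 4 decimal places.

0.7732

w1 = Hv₀ = ((-2)·(-2) + 7·(-3) + (-5)·(-1); (-1)·(-2) + 2·(-3) + 3·(-1); 6·(-2) + 6·(-3) + 1·(-1)) = (-12, -7, -31)
w2 = Hw1 = ((-2)·(-12) + 7·(-7) + (-5)·(-31); (-1)·(-12) + 2·(-7) + 3·(-31); 6·(-12) + 6·(-7) + 1·(-31)) = (130, -95, -145)
Hw2 = (-200, -755, 65)
w2·Hw2 = 130·(-200) + (-95)·(-755) + (-145)·65 = 36300; w2·w2 = 130·130 + (-95)·(-95) + (-145)·(-145) = 46950
λ ≈ 36300/46950 = 0.7732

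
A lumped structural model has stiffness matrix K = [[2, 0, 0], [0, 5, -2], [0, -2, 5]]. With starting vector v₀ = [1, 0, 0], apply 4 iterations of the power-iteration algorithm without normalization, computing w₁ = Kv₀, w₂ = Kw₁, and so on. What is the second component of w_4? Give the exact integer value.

0

w1 = Kv₀ = (2·1 + 0·0 + 0·0; 0·1 + 5·0 + (-2)·0; 0·1 + (-2)·0 + 5·0) = (2, 0, 0)
w2 = Kw1 = (2·2 + 0·0 + 0·0; 0·2 + 5·0 + (-2)·0; 0·2 + (-2)·0 + 5·0) = (4, 0, 0)
w3 = Kw2 = (8, 0, 0)
w4 = Kw3 = (16, 0, 0)
The requested component of w4 is 0.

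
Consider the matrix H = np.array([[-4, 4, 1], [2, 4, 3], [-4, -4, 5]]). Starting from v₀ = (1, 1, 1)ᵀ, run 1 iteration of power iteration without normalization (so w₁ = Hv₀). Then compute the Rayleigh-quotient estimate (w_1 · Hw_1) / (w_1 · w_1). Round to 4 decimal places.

5.0000

w1 = Hv₀ = (1, 9, -3)
Hw1 = (29, 29, -55)
w1·Hw1 = 1·29 + 9·29 + (-3)·(-55) = 455; w1·w1 = 1·1 + 9·9 + (-3)·(-3) = 91
λ ≈ 455/91 = 5.0000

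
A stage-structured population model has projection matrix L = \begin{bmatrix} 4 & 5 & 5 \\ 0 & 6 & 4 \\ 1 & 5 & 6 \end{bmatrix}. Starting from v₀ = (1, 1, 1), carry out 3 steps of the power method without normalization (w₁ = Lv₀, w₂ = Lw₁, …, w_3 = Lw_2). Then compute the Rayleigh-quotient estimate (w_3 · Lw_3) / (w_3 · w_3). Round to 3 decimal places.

w1 = Lv₀ = (14, 10, 12)
w2 = Lw1 = (166, 108, 136)
w3 = Lw2 = (1884, 1192, 1522)
Lw3 = (21106, 13240, 16976)
w3·Lw3 = 1884·21106 + 1192·13240 + 1522·16976 = 81383256; w3·w3 = 1884·1884 + 1192·1192 + 1522·1522 = 7286804
λ ≈ 81383256/7286804 = 11.169

λ ≈ 11.169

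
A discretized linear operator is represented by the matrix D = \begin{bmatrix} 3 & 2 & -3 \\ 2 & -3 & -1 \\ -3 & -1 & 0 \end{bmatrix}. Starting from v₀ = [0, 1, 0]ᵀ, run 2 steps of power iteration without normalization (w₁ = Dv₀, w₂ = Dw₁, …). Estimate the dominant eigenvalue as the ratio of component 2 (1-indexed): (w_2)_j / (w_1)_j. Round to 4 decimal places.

λ ≈ -4.6667

w1 = Dv₀ = (3·0 + 2·1 + (-3)·0; 2·0 + (-3)·1 + (-1)·0; (-3)·0 + (-1)·1 + 0·0) = (2, -3, -1)
w2 = Dw1 = (3·2 + 2·(-3) + (-3)·(-1); 2·2 + (-3)·(-3) + (-1)·(-1); (-3)·2 + (-1)·(-3) + 0·(-1)) = (3, 14, -3)
Ratio at component: 14 / -3 = -4.6667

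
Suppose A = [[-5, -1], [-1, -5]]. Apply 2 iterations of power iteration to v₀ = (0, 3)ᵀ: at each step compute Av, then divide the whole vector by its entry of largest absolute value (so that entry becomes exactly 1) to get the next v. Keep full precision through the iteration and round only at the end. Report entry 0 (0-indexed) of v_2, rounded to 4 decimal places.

Av0 = (-3.00000, -15.00000); divide by -15.00000 → v1 = (0.20000, 1.00000)
Av1 = (-2.00000, -5.20000); divide by -5.20000 → v2 = (0.38462, 1.00000)
Requested entry of v2: 30/78 = 0.3846

0.3846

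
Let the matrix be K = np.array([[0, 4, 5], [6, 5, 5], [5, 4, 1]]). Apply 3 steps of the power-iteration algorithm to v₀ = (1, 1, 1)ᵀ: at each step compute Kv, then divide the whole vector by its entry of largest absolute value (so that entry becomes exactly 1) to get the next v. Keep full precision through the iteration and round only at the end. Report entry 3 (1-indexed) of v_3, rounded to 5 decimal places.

0.64802

Kv0 = (9.000000, 16.000000, 10.000000); divide by 16.000000 → v1 = (0.562500, 1.000000, 0.625000)
Kv1 = (7.125000, 11.500000, 7.437500); divide by 11.500000 → v2 = (0.619565, 1.000000, 0.646739)
Kv2 = (7.233696, 11.951087, 7.744565); divide by 11.951087 → v3 = (0.605275, 1.000000, 0.648022)
Requested entry of v3: 1425/2199 = 0.64802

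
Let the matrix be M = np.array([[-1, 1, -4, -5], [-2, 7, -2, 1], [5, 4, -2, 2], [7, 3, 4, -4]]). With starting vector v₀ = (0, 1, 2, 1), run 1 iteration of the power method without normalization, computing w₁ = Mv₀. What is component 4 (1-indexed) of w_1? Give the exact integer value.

7

w1 = Mv₀ = (-12, 4, 2, 7)
The requested component of w1 is 7.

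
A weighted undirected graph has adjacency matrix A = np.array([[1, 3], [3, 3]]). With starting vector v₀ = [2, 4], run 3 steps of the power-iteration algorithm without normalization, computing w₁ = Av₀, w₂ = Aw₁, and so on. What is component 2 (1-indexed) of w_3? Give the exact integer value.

492

w1 = Av₀ = (14, 18)
w2 = Aw1 = (68, 96)
w3 = Aw2 = (356, 492)
The requested component of w3 is 492.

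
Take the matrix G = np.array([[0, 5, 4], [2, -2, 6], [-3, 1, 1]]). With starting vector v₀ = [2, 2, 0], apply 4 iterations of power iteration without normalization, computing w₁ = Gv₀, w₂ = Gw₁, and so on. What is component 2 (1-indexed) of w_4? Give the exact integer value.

204

w1 = Gv₀ = (0·2 + 5·2 + 4·0; 2·2 + (-2)·2 + 6·0; (-3)·2 + 1·2 + 1·0) = (10, 0, -4)
w2 = Gw1 = (0·10 + 5·0 + 4·(-4); 2·10 + (-2)·0 + 6·(-4); (-3)·10 + 1·0 + 1·(-4)) = (-16, -4, -34)
w3 = Gw2 = (-156, -228, 10)
w4 = Gw3 = (-1100, 204, 250)
The requested component of w4 is 204.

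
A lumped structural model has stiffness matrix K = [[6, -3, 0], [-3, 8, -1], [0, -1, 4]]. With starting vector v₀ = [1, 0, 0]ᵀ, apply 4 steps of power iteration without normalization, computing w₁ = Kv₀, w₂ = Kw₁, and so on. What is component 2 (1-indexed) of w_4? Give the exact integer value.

-5034

w1 = Kv₀ = (6·1 + (-3)·0 + 0·0; (-3)·1 + 8·0 + (-1)·0; 0·1 + (-1)·0 + 4·0) = (6, -3, 0)
w2 = Kw1 = (6·6 + (-3)·(-3) + 0·0; (-3)·6 + 8·(-3) + (-1)·0; 0·6 + (-1)·(-3) + 4·0) = (45, -42, 3)
w3 = Kw2 = (396, -474, 54)
w4 = Kw3 = (3798, -5034, 690)
The requested component of w4 is -5034.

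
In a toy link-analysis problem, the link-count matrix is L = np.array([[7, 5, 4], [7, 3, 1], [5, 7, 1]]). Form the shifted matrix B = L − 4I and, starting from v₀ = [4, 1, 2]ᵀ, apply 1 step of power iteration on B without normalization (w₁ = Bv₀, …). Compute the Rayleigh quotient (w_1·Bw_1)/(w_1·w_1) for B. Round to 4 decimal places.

B = L − 4I has rows (3, 5, 4); (7, -1, 1); (5, 7, -3)
w1 = Bv₀ = (3·4 + 5·1 + 4·2; 7·4 + (-1)·1 + 1·2; 5·4 + 7·1 + (-3)·2) = (25, 29, 21)
Bw1 = (304, 167, 265)
w1·Bw1 = 18008; w1·w1 = 1907; μ ≈ 18008/1907 = 9.4431

9.4431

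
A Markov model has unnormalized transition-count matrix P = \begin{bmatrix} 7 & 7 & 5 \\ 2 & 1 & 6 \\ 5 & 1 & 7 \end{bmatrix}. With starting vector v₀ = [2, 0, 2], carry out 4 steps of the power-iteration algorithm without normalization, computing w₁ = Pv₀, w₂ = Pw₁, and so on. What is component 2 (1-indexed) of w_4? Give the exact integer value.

w1 = Pv₀ = (7·2 + 7·0 + 5·2; 2·2 + 1·0 + 6·2; 5·2 + 1·0 + 7·2) = (24, 16, 24)
w2 = Pw1 = (7·24 + 7·16 + 5·24; 2·24 + 1·16 + 6·24; 5·24 + 1·16 + 7·24) = (400, 208, 304)
w3 = Pw2 = (5776, 2832, 4336)
w4 = Pw3 = (81936, 40400, 62064)
The requested component of w4 is 40400.

40400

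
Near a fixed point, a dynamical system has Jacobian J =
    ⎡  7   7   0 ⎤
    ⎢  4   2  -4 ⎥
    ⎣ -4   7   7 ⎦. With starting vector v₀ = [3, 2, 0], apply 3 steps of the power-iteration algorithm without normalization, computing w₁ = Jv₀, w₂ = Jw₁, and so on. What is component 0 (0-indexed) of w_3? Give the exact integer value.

w1 = Jv₀ = (35, 16, 2)
w2 = Jw1 = (357, 164, -14)
w3 = Jw2 = (3647, 1812, -378)
The requested component of w3 is 3647.

3647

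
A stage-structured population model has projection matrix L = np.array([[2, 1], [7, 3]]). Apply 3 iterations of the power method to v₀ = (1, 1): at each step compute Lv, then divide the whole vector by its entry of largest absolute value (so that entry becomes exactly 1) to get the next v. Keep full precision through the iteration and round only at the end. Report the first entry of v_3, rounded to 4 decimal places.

Lv0 = (3.00000, 10.00000); divide by 10.00000 → v1 = (0.30000, 1.00000)
Lv1 = (1.60000, 5.10000); divide by 5.10000 → v2 = (0.31373, 1.00000)
Lv2 = (1.62745, 5.19608); divide by 5.19608 → v3 = (0.31321, 1.00000)
Requested entry of v3: 83/265 = 0.3132

0.3132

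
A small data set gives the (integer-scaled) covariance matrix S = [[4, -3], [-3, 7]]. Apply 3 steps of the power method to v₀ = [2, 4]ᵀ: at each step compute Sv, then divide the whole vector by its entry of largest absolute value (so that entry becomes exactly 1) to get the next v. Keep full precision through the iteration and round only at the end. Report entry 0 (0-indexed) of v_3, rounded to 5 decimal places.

Sv0 = (-4.000000, 22.000000); divide by 22.000000 → v1 = (-0.181818, 1.000000)
Sv1 = (-3.727273, 7.545455); divide by 7.545455 → v2 = (-0.493976, 1.000000)
Sv2 = (-4.975904, 8.481928); divide by 8.481928 → v3 = (-0.586648, 1.000000)
Requested entry of v3: -826/1408 = -0.58665

-0.58665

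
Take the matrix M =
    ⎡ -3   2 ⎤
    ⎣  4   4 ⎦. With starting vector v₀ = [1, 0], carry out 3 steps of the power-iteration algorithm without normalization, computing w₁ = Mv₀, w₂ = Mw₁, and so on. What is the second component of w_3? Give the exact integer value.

84

w1 = Mv₀ = ((-3)·1 + 2·0; 4·1 + 4·0) = (-3, 4)
w2 = Mw1 = ((-3)·(-3) + 2·4; 4·(-3) + 4·4) = (17, 4)
w3 = Mw2 = (-43, 84)
The requested component of w3 is 84.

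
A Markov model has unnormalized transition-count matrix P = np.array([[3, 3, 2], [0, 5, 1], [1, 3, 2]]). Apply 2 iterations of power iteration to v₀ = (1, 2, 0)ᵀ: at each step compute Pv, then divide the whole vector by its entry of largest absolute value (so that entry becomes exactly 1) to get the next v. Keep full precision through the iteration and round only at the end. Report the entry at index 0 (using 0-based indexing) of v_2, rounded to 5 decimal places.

1.00000

Pv0 = (9.000000, 10.000000, 7.000000); divide by 10.000000 → v1 = (0.900000, 1.000000, 0.700000)
Pv1 = (7.100000, 5.700000, 5.300000); divide by 7.100000 → v2 = (1.000000, 0.802817, 0.746479)
Requested entry of v2: 71/71 = 1.00000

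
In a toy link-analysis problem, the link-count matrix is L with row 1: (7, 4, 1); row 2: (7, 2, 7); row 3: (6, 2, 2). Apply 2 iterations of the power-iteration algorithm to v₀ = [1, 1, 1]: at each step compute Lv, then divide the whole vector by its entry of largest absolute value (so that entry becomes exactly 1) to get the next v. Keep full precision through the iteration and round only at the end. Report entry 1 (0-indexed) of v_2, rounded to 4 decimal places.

1.0000

Lv0 = (12.00000, 16.00000, 10.00000); divide by 16.00000 → v1 = (0.75000, 1.00000, 0.62500)
Lv1 = (9.87500, 11.62500, 7.75000); divide by 11.62500 → v2 = (0.84946, 1.00000, 0.66667)
Requested entry of v2: 186/186 = 1.0000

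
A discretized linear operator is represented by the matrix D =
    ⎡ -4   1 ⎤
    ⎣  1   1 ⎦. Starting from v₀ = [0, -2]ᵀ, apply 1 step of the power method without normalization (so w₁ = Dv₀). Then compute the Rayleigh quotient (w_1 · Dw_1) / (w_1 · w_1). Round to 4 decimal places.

w1 = Dv₀ = ((-4)·0 + 1·(-2); 1·0 + 1·(-2)) = (-2, -2)
Dw1 = (6, -4)
w1·Dw1 = (-2)·6 + (-2)·(-4) = -4; w1·w1 = (-2)·(-2) + (-2)·(-2) = 8
λ ≈ -4/8 = -0.5000

λ ≈ -0.5000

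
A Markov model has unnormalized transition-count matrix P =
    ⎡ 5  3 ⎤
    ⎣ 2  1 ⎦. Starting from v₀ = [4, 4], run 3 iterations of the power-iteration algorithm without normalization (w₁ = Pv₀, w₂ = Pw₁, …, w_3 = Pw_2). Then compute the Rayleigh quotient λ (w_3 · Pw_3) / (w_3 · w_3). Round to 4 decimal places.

w1 = Pv₀ = (5·4 + 3·4; 2·4 + 1·4) = (32, 12)
w2 = Pw1 = (5·32 + 3·12; 2·32 + 1·12) = (196, 76)
w3 = Pw2 = (1208, 468)
Pw3 = (7444, 2884)
w3·Pw3 = 1208·7444 + 468·2884 = 10342064; w3·w3 = 1208·1208 + 468·468 = 1678288
λ ≈ 10342064/1678288 = 6.1623

6.1623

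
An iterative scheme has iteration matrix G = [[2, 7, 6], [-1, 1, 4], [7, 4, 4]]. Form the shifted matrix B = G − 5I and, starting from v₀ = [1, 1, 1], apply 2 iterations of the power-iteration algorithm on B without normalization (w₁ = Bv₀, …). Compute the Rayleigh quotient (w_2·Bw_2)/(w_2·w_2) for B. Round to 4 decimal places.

5.6671

B = G − 5I has rows (-3, 7, 6); (-1, -4, 4); (7, 4, -1)
w1 = Bv₀ = ((-3)·1 + 7·1 + 6·1; (-1)·1 + (-4)·1 + 4·1; 7·1 + 4·1 + (-1)·1) = (10, -1, 10)
w2 = Bw1 = ((-3)·10 + 7·(-1) + 6·10; (-1)·10 + (-4)·(-1) + 4·10; 7·10 + 4·(-1) + (-1)·10) = (23, 34, 56)
Bw2 = (505, 65, 241)
w2·Bw2 = 27321; w2·w2 = 4821; μ ≈ 27321/4821 = 5.6671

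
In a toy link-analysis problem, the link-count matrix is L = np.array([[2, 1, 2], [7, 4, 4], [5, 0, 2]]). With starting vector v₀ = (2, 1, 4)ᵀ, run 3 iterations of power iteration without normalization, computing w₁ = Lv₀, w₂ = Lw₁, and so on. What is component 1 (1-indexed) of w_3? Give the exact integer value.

693

w1 = Lv₀ = (13, 34, 18)
w2 = Lw1 = (96, 299, 101)
w3 = Lw2 = (693, 2272, 682)
The requested component of w3 is 693.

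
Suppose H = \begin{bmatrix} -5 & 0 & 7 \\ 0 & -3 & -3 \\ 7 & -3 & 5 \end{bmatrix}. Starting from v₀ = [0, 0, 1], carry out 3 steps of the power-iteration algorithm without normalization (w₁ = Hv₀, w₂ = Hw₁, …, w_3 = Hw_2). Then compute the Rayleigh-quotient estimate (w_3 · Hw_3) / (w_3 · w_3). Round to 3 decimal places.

w1 = Hv₀ = ((-5)·0 + 0·0 + 7·1; 0·0 + (-3)·0 + (-3)·1; 7·0 + (-3)·0 + 5·1) = (7, -3, 5)
w2 = Hw1 = ((-5)·7 + 0·(-3) + 7·5; 0·7 + (-3)·(-3) + (-3)·5; 7·7 + (-3)·(-3) + 5·5) = (0, -6, 83)
w3 = Hw2 = (581, -231, 433)
Hw3 = (126, -606, 6925)
w3·Hw3 = 581·126 + (-231)·(-606) + 433·6925 = 3211717; w3·w3 = 581·581 + (-231)·(-231) + 433·433 = 578411
λ ≈ 3211717/578411 = 5.553

λ ≈ 5.553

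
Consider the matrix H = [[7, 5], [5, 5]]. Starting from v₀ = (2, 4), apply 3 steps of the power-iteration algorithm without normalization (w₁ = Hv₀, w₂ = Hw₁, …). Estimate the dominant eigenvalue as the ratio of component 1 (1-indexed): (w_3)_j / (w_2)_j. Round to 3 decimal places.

w1 = Hv₀ = (7·2 + 5·4; 5·2 + 5·4) = (34, 30)
w2 = Hw1 = (7·34 + 5·30; 5·34 + 5·30) = (388, 320)
w3 = Hw2 = (4316, 3540)
Ratio at component: 4316 / 388 = 11.124

λ ≈ 11.124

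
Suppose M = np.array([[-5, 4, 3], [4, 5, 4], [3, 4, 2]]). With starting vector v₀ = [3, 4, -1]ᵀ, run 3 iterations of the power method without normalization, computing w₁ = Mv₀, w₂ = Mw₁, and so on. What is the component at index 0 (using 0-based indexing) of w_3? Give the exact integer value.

w1 = Mv₀ = (-2, 28, 23)
w2 = Mw1 = (191, 224, 152)
w3 = Mw2 = (397, 2492, 1773)
The requested component of w3 is 397.

397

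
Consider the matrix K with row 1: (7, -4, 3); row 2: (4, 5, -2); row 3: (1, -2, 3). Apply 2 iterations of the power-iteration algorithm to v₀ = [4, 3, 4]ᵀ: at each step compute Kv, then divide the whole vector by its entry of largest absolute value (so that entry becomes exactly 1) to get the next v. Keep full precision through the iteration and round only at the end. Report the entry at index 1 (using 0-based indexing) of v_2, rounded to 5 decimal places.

Kv0 = (28.000000, 23.000000, 10.000000); divide by 28.000000 → v1 = (1.000000, 0.821429, 0.357143)
Kv1 = (4.785714, 7.392857, 0.428571); divide by 7.392857 → v2 = (0.647343, 1.000000, 0.057971)
Requested entry of v2: 207/207 = 1.00000

1.00000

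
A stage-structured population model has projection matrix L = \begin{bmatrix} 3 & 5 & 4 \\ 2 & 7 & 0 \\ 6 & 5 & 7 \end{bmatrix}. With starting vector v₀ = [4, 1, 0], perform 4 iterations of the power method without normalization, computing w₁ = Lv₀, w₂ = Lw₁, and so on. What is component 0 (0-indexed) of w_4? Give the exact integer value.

w1 = Lv₀ = (17, 15, 29)
w2 = Lw1 = (242, 139, 380)
w3 = Lw2 = (2941, 1457, 4807)
w4 = Lw3 = (35336, 16081, 58580)
The requested component of w4 is 35336.

35336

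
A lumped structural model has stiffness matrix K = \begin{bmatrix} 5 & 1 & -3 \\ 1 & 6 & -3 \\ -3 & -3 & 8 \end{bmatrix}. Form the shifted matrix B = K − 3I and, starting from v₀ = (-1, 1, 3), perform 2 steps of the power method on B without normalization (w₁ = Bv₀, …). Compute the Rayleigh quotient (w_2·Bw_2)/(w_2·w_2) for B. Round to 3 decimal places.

B = K − 3I has rows (2, 1, -3); (1, 3, -3); (-3, -3, 5)
w1 = Bv₀ = (2·(-1) + 1·1 + (-3)·3; 1·(-1) + 3·1 + (-3)·3; (-3)·(-1) + (-3)·1 + 5·3) = (-10, -7, 15)
w2 = Bw1 = (2·(-10) + 1·(-7) + (-3)·15; 1·(-10) + 3·(-7) + (-3)·15; (-3)·(-10) + (-3)·(-7) + 5·15) = (-72, -76, 126)
Bw2 = (-598, -678, 1074)
w2·Bw2 = 229908; w2·w2 = 26836; μ ≈ 229908/26836 = 8.567

μ ≈ 8.567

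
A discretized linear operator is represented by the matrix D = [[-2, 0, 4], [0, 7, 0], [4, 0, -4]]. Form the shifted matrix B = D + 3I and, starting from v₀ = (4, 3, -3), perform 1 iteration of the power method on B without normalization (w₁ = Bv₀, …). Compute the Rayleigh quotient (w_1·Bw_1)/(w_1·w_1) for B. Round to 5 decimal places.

μ ≈ 5.65057

B = D + 3I has rows (1, 0, 4); (0, 10, 0); (4, 0, -1)
w1 = Bv₀ = (1·4 + 0·3 + 4·(-3); 0·4 + 10·3 + 0·(-3); 4·4 + 0·3 + (-1)·(-3)) = (-8, 30, 19)
Bw1 = (68, 300, -51)
w1·Bw1 = 7487; w1·w1 = 1325; μ ≈ 7487/1325 = 5.65057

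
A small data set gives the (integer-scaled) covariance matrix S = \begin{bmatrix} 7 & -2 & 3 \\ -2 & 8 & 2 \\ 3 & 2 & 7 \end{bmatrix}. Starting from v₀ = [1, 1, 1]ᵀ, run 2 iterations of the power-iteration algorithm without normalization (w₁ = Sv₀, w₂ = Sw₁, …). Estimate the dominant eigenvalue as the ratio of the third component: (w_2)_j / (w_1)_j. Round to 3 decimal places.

λ ≈ 10.333

w1 = Sv₀ = (7·1 + (-2)·1 + 3·1; (-2)·1 + 8·1 + 2·1; 3·1 + 2·1 + 7·1) = (8, 8, 12)
w2 = Sw1 = (7·8 + (-2)·8 + 3·12; (-2)·8 + 8·8 + 2·12; 3·8 + 2·8 + 7·12) = (76, 72, 124)
Ratio at component: 124 / 12 = 10.333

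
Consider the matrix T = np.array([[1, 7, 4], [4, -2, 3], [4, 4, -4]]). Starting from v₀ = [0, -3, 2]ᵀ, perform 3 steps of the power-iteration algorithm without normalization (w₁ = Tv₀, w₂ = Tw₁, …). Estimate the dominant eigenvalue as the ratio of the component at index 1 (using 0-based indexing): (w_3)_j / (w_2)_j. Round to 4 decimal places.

w1 = Tv₀ = (1·0 + 7·(-3) + 4·2; 4·0 + (-2)·(-3) + 3·2; 4·0 + 4·(-3) + (-4)·2) = (-13, 12, -20)
w2 = Tw1 = (1·(-13) + 7·12 + 4·(-20); 4·(-13) + (-2)·12 + 3·(-20); 4·(-13) + 4·12 + (-4)·(-20)) = (-9, -136, 76)
w3 = Tw2 = (-657, 464, -884)
Ratio at component: 464 / -136 = -3.4118

-3.4118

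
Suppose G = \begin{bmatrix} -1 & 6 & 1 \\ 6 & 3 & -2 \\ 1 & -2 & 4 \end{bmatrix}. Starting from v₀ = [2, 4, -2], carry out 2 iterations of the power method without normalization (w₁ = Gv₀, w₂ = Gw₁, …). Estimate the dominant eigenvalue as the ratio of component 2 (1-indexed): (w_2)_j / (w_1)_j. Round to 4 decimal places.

w1 = Gv₀ = ((-1)·2 + 6·4 + 1·(-2); 6·2 + 3·4 + (-2)·(-2); 1·2 + (-2)·4 + 4·(-2)) = (20, 28, -14)
w2 = Gw1 = ((-1)·20 + 6·28 + 1·(-14); 6·20 + 3·28 + (-2)·(-14); 1·20 + (-2)·28 + 4·(-14)) = (134, 232, -92)
Ratio at component: 232 / 28 = 8.2857

λ ≈ 8.2857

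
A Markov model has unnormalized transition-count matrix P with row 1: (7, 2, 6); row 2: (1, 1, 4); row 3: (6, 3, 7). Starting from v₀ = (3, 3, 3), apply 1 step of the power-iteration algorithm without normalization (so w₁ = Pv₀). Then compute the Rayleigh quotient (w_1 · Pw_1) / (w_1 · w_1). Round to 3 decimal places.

w1 = Pv₀ = (45, 18, 48)
Pw1 = (639, 255, 660)
w1·Pw1 = 45·639 + 18·255 + 48·660 = 65025; w1·w1 = 45·45 + 18·18 + 48·48 = 4653
λ ≈ 65025/4653 = 13.975

13.975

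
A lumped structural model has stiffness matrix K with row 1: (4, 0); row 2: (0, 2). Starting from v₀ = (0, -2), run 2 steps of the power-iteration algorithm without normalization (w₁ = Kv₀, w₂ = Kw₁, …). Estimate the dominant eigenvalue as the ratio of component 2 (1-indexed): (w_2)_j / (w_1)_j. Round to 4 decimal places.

λ ≈ 2.0000

w1 = Kv₀ = (0, -4)
w2 = Kw1 = (0, -8)
Ratio at component: -8 / -4 = 2.0000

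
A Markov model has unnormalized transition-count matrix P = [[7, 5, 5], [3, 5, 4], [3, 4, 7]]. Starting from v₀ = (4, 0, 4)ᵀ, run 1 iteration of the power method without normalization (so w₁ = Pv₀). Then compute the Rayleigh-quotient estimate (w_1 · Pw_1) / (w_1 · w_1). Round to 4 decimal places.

14.1468

w1 = Pv₀ = (7·4 + 5·0 + 5·4; 3·4 + 5·0 + 4·4; 3·4 + 4·0 + 7·4) = (48, 28, 40)
Pw1 = (676, 444, 536)
w1·Pw1 = 48·676 + 28·444 + 40·536 = 66320; w1·w1 = 48·48 + 28·28 + 40·40 = 4688
λ ≈ 66320/4688 = 14.1468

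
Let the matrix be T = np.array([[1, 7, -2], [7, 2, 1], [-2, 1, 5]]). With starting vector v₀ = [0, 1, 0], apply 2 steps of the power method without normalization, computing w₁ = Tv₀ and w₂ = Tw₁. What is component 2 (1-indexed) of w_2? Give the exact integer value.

54

w1 = Tv₀ = (7, 2, 1)
w2 = Tw1 = (19, 54, -7)
The requested component of w2 is 54.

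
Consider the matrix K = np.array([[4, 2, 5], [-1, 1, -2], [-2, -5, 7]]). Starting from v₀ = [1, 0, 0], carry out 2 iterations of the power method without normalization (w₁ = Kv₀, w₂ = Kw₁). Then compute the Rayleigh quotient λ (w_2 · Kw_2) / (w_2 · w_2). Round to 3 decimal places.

λ ≈ 5.755

w1 = Kv₀ = (4·1 + 2·0 + 5·0; (-1)·1 + 1·0 + (-2)·0; (-2)·1 + (-5)·0 + 7·0) = (4, -1, -2)
w2 = Kw1 = (4·4 + 2·(-1) + 5·(-2); (-1)·4 + 1·(-1) + (-2)·(-2); (-2)·4 + (-5)·(-1) + 7·(-2)) = (4, -1, -17)
Kw2 = (-71, 29, -122)
w2·Kw2 = 4·(-71) + (-1)·29 + (-17)·(-122) = 1761; w2·w2 = 4·4 + (-1)·(-1) + (-17)·(-17) = 306
λ ≈ 1761/306 = 5.755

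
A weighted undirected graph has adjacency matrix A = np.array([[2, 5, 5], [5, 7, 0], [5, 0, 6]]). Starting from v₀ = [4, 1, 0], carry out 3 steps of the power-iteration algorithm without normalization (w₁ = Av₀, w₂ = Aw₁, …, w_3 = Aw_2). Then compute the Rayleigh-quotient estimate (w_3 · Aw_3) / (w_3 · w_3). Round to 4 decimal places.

11.6937

w1 = Av₀ = (2·4 + 5·1 + 5·0; 5·4 + 7·1 + 0·0; 5·4 + 0·1 + 6·0) = (13, 27, 20)
w2 = Aw1 = (2·13 + 5·27 + 5·20; 5·13 + 7·27 + 0·20; 5·13 + 0·27 + 6·20) = (261, 254, 185)
w3 = Aw2 = (2717, 3083, 2415)
Aw3 = (32924, 35166, 28075)
w3·Aw3 = 2717·32924 + 3083·35166 + 2415·28075 = 265672411; w3·w3 = 2717·2717 + 3083·3083 + 2415·2415 = 22719203
λ ≈ 265672411/22719203 = 11.6937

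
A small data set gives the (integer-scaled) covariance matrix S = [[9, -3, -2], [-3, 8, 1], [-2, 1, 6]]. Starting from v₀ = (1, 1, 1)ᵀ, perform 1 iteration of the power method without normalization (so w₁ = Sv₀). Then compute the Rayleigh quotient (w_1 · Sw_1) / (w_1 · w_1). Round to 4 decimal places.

w1 = Sv₀ = (9·1 + (-3)·1 + (-2)·1; (-3)·1 + 8·1 + 1·1; (-2)·1 + 1·1 + 6·1) = (4, 6, 5)
Sw1 = (8, 41, 28)
w1·Sw1 = 4·8 + 6·41 + 5·28 = 418; w1·w1 = 4·4 + 6·6 + 5·5 = 77
λ ≈ 418/77 = 5.4286

5.4286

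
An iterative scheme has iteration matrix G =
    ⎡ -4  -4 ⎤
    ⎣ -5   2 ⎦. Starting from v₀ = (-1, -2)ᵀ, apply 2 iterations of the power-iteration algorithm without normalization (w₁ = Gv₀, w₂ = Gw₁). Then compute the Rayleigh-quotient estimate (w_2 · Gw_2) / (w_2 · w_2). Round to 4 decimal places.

w1 = Gv₀ = ((-4)·(-1) + (-4)·(-2); (-5)·(-1) + 2·(-2)) = (12, 1)
w2 = Gw1 = ((-4)·12 + (-4)·1; (-5)·12 + 2·1) = (-52, -58)
Gw2 = (440, 144)
w2·Gw2 = (-52)·440 + (-58)·144 = -31232; w2·w2 = (-52)·(-52) + (-58)·(-58) = 6068
λ ≈ -31232/6068 = -5.1470

λ ≈ -5.1470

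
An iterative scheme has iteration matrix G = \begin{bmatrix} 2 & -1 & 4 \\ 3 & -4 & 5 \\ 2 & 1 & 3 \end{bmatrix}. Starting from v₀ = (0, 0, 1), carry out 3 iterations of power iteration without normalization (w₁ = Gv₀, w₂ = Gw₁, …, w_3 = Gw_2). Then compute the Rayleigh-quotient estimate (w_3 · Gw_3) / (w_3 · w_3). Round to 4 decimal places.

w1 = Gv₀ = (2·0 + (-1)·0 + 4·1; 3·0 + (-4)·0 + 5·1; 2·0 + 1·0 + 3·1) = (4, 5, 3)
w2 = Gw1 = (2·4 + (-1)·5 + 4·3; 3·4 + (-4)·5 + 5·3; 2·4 + 1·5 + 3·3) = (15, 7, 22)
w3 = Gw2 = (111, 127, 103)
Gw3 = (507, 340, 658)
w3·Gw3 = 111·507 + 127·340 + 103·658 = 167231; w3·w3 = 111·111 + 127·127 + 103·103 = 39059
λ ≈ 167231/39059 = 4.2815

4.2815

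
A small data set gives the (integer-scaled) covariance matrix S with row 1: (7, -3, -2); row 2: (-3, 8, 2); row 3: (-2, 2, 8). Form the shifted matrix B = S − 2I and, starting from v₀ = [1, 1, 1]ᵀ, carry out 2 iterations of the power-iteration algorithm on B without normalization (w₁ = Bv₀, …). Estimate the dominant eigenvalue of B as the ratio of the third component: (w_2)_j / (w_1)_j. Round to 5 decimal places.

B = S − 2I has rows (5, -3, -2); (-3, 6, 2); (-2, 2, 6)
w1 = Bv₀ = (5·1 + (-3)·1 + (-2)·1; (-3)·1 + 6·1 + 2·1; (-2)·1 + 2·1 + 6·1) = (0, 5, 6)
w2 = Bw1 = (5·0 + (-3)·5 + (-2)·6; (-3)·0 + 6·5 + 2·6; (-2)·0 + 2·5 + 6·6) = (-27, 42, 46)
Ratio: 46/6 = 7.66667

μ ≈ 7.66667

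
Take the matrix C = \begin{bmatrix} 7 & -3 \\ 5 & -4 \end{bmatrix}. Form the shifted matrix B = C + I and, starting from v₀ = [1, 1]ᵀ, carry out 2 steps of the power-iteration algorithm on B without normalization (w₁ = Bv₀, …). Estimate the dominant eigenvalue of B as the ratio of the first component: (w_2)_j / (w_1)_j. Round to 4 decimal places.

B = C + I has rows (8, -3); (5, -3)
w1 = Bv₀ = (8·1 + (-3)·1; 5·1 + (-3)·1) = (5, 2)
w2 = Bw1 = (8·5 + (-3)·2; 5·5 + (-3)·2) = (34, 19)
Ratio: 34/5 = 6.8000

μ ≈ 6.8000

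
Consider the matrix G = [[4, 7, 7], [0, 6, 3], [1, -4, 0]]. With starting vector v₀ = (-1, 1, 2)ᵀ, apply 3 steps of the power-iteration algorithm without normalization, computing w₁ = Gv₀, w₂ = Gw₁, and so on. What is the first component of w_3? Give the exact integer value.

650

w1 = Gv₀ = (17, 12, -5)
w2 = Gw1 = (117, 57, -31)
w3 = Gw2 = (650, 249, -111)
The requested component of w3 is 650.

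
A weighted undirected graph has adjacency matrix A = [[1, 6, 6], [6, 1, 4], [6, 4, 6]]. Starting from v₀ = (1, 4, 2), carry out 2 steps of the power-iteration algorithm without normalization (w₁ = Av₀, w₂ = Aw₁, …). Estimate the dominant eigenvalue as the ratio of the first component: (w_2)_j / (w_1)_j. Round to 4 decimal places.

w1 = Av₀ = (1·1 + 6·4 + 6·2; 6·1 + 1·4 + 4·2; 6·1 + 4·4 + 6·2) = (37, 18, 34)
w2 = Aw1 = (1·37 + 6·18 + 6·34; 6·37 + 1·18 + 4·34; 6·37 + 4·18 + 6·34) = (349, 376, 498)
Ratio at component: 349 / 37 = 9.4324

9.4324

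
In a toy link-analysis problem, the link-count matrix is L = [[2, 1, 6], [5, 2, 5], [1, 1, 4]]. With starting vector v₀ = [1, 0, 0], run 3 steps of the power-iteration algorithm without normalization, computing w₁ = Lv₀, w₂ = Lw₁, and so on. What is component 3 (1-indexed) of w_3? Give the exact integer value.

w1 = Lv₀ = (2·1 + 1·0 + 6·0; 5·1 + 2·0 + 5·0; 1·1 + 1·0 + 4·0) = (2, 5, 1)
w2 = Lw1 = (2·2 + 1·5 + 6·1; 5·2 + 2·5 + 5·1; 1·2 + 1·5 + 4·1) = (15, 25, 11)
w3 = Lw2 = (121, 180, 84)
The requested component of w3 is 84.

84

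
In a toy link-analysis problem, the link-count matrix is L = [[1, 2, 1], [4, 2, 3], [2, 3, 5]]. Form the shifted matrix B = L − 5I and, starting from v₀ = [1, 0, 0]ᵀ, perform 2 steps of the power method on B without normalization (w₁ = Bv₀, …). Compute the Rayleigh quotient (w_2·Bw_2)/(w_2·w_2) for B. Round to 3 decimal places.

B = L − 5I has rows (-4, 2, 1); (4, -3, 3); (2, 3, 0)
w1 = Bv₀ = (-4, 4, 2)
w2 = Bw1 = (26, -22, 4)
Bw2 = (-144, 182, -14)
w2·Bw2 = -7804; w2·w2 = 1176; μ ≈ -7804/1176 = -6.636

-6.636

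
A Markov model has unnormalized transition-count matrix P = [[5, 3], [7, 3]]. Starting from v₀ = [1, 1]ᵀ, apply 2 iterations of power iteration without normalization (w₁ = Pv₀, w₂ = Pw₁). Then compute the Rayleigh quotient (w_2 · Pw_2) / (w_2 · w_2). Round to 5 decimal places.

w1 = Pv₀ = (5·1 + 3·1; 7·1 + 3·1) = (8, 10)
w2 = Pw1 = (5·8 + 3·10; 7·8 + 3·10) = (70, 86)
Pw2 = (608, 748)
w2·Pw2 = 70·608 + 86·748 = 106888; w2·w2 = 70·70 + 86·86 = 12296
λ ≈ 106888/12296 = 8.69291

8.69291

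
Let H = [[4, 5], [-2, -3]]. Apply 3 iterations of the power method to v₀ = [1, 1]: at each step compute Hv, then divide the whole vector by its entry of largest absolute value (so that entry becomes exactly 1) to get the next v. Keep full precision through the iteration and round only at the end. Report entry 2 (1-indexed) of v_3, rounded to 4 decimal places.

Hv0 = (9.00000, -5.00000); divide by 9.00000 → v1 = (1.00000, -0.55556)
Hv1 = (1.22222, -0.33333); divide by 1.22222 → v2 = (1.00000, -0.27273)
Hv2 = (2.63636, -1.18182); divide by 2.63636 → v3 = (1.00000, -0.44828)
Requested entry of v3: -13/29 = -0.4483

-0.4483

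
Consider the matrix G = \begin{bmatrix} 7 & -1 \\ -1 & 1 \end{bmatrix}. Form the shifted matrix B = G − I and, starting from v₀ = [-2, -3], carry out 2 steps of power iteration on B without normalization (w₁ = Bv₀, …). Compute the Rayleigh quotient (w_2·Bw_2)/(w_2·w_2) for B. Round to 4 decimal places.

6.1623

B = G − I has rows (6, -1); (-1, 0)
w1 = Bv₀ = (6·(-2) + (-1)·(-3); (-1)·(-2) + 0·(-3)) = (-9, 2)
w2 = Bw1 = (6·(-9) + (-1)·2; (-1)·(-9) + 0·2) = (-56, 9)
Bw2 = (-345, 56)
w2·Bw2 = 19824; w2·w2 = 3217; μ ≈ 19824/3217 = 6.1623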